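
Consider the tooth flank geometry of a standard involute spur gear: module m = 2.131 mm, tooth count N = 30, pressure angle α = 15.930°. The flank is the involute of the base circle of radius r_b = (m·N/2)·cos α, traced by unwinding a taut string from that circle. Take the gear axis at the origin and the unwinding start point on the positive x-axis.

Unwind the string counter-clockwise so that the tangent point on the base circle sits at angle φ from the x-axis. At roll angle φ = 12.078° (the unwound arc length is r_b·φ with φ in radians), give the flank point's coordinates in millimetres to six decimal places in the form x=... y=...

x=31.412844 y=0.095550

pitch radius r_p = m·N/2 = 2.131·30/2 = 31.965000
base radius r_b = r_p·cos α = 31.965000·cos 15.930° = 30.737472
roll angle φ = 12.078° = 0.21080087 rad
x = r_b·(cos φ + φ·sin φ) = 30.737472·(0.97786365 + 0.21080087·0.20924311) = 31.412844
y = r_b·(sin φ − φ·cos φ) = 30.737472·(0.20924311 − 0.21080087·0.97786365) = 0.095550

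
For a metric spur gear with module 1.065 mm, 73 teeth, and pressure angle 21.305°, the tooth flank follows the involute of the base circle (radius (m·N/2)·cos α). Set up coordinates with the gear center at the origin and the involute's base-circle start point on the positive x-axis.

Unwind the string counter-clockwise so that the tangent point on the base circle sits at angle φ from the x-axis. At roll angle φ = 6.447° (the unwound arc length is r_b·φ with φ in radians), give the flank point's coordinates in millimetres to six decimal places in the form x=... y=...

x=36.444476 y=0.017176

pitch radius r_p = m·N/2 = 1.065·73/2 = 38.872500
base radius r_b = r_p·cos α = 38.872500·cos 21.305° = 36.215935
roll angle φ = 6.447° = 0.11252138 rad
x = r_b·(cos φ + φ·sin φ) = 36.215935·(0.99367615 + 0.11252138·0.11228409) = 36.444476
y = r_b·(sin φ − φ·cos φ) = 36.215935·(0.11228409 − 0.11252138·0.99367615) = 0.017176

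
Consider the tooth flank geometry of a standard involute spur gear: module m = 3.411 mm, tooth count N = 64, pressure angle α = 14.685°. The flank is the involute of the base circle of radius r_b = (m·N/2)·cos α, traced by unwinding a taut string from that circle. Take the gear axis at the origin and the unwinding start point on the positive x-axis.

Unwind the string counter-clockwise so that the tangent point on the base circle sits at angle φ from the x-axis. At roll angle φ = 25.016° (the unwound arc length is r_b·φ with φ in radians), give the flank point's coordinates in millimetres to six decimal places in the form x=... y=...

pitch radius r_p = m·N/2 = 3.411·64/2 = 109.152000
base radius r_b = r_p·cos α = 109.152000·cos 14.685° = 105.586458
roll angle φ = 25.016° = 0.43661157 rad
x = r_b·(cos φ + φ·sin φ) = 105.586458·(0.90618973 + 0.43661157·0.42287133) = 115.175846
y = r_b·(sin φ − φ·cos φ) = 105.586458·(0.42287133 − 0.43661157·0.90618973) = 2.873896

x=115.175846 y=2.873896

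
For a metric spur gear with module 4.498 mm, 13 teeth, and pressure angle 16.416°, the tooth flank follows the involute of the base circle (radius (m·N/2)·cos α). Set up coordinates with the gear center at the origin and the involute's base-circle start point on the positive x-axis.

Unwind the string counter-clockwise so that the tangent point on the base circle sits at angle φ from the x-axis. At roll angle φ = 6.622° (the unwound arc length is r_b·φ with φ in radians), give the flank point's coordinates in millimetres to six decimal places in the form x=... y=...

pitch radius r_p = m·N/2 = 4.498·13/2 = 29.237000
base radius r_b = r_p·cos α = 29.237000·cos 16.416° = 28.045156
roll angle φ = 6.622° = 0.11557570 rad
x = r_b·(cos φ + φ·sin φ) = 28.045156·(0.99332856 + 0.11557570·0.11531857) = 28.231841
y = r_b·(sin φ − φ·cos φ) = 28.045156·(0.11531857 − 0.11557570·0.99332856) = 0.014413

x=28.231841 y=0.014413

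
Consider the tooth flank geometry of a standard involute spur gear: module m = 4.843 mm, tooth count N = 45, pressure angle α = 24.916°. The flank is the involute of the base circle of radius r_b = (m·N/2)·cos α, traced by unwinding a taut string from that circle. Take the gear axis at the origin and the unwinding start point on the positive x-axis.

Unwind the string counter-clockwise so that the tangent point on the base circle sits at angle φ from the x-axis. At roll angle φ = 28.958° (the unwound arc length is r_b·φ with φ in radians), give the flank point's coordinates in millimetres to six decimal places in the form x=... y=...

pitch radius r_p = m·N/2 = 4.843·45/2 = 108.967500
base radius r_b = r_p·cos α = 108.967500·cos 24.916° = 98.825503
roll angle φ = 28.958° = 0.50541244 rad
x = r_b·(cos φ + φ·sin φ) = 98.825503·(0.87497486 + 0.50541244·0.48416836) = 110.652897
y = r_b·(sin φ − φ·cos φ) = 98.825503·(0.48416836 − 0.50541244·0.87497486) = 4.145253

x=110.652897 y=4.145253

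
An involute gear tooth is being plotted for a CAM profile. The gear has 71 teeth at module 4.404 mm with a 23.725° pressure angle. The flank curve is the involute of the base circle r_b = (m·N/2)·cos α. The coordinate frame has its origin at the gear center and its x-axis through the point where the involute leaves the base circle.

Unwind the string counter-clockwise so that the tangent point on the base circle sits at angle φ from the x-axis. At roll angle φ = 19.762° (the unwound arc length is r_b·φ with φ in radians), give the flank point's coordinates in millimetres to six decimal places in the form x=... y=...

x=151.391175 y=1.934444

pitch radius r_p = m·N/2 = 4.404·71/2 = 156.342000
base radius r_b = r_p·cos α = 156.342000·cos 23.725° = 143.129088
roll angle φ = 19.762° = 0.34491197 rad
x = r_b·(cos φ + φ·sin φ) = 143.129088·(0.94110522 + 0.34491197·0.33811383) = 151.391175
y = r_b·(sin φ − φ·cos φ) = 143.129088·(0.33811383 − 0.34491197·0.94110522) = 1.934444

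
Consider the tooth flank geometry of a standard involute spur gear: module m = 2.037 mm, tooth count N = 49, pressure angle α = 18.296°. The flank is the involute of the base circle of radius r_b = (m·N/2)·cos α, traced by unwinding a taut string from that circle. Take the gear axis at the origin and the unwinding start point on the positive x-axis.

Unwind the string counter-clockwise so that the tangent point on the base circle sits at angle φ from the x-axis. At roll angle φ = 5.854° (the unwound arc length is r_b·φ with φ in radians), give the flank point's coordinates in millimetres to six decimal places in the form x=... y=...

x=47.630271 y=0.016828

pitch radius r_p = m·N/2 = 2.037·49/2 = 49.906500
base radius r_b = r_p·cos α = 49.906500·cos 18.296° = 47.383596
roll angle φ = 5.854° = 0.10217157 rad
x = r_b·(cos φ + φ·sin φ) = 47.383596·(0.99478502 + 0.10217157·0.10199391) = 47.630271
y = r_b·(sin φ − φ·cos φ) = 47.383596·(0.10199391 − 0.10217157·0.99478502) = 0.016828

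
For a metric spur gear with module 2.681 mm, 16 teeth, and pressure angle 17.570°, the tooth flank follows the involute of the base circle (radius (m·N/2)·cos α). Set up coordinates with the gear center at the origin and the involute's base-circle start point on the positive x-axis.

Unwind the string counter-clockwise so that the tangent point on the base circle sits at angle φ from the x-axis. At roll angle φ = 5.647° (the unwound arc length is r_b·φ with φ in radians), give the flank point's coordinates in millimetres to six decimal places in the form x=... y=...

x=20.546497 y=0.006519

pitch radius r_p = m·N/2 = 2.681·16/2 = 21.448000
base radius r_b = r_p·cos α = 21.448000·cos 17.570° = 20.447426
roll angle φ = 5.647° = 0.09855874 rad
x = r_b·(cos φ + φ·sin φ) = 20.447426·(0.99514702 + 0.09855874·0.09839926) = 20.546497
y = r_b·(sin φ − φ·cos φ) = 20.447426·(0.09839926 − 0.09855874·0.99514702) = 0.006519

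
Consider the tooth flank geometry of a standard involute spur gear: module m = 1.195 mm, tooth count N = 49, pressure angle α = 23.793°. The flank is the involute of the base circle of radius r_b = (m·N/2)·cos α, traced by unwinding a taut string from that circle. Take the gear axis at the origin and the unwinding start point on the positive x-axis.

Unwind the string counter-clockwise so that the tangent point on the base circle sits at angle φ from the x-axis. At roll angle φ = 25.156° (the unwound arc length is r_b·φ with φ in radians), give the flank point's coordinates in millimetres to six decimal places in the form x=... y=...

pitch radius r_p = m·N/2 = 1.195·49/2 = 29.277500
base radius r_b = r_p·cos α = 29.277500·cos 23.793° = 26.789175
roll angle φ = 25.156° = 0.43905503 rad
x = r_b·(cos φ + φ·sin φ) = 26.789175·(0.90515376 + 0.43905503·0.42508431) = 29.248131
y = r_b·(sin φ − φ·cos φ) = 26.789175·(0.42508431 − 0.43905503·0.90515376) = 0.741310

x=29.248131 y=0.741310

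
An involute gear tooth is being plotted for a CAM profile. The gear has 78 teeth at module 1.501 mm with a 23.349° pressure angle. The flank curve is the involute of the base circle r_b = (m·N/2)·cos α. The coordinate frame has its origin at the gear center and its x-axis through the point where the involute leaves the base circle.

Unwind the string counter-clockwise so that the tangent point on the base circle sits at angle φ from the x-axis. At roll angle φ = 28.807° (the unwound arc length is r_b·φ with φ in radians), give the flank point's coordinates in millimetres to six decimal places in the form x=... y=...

x=60.114783 y=2.219860

pitch radius r_p = m·N/2 = 1.501·78/2 = 58.539000
base radius r_b = r_p·cos α = 58.539000·cos 23.349° = 53.745111
roll angle φ = 28.807° = 0.50277700 rad
x = r_b·(cos φ + φ·sin φ) = 53.745111·(0.87624782 + 0.50277700·0.48186073) = 60.114783
y = r_b·(sin φ − φ·cos φ) = 53.745111·(0.48186073 − 0.50277700·0.87624782) = 2.219860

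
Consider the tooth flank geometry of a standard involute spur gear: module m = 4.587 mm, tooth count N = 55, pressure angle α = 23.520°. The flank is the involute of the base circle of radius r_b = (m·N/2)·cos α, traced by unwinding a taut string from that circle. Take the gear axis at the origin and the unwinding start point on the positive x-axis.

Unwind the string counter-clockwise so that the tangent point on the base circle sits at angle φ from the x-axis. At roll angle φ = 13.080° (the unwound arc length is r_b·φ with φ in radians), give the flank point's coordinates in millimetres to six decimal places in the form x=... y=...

x=118.637463 y=0.456312

pitch radius r_p = m·N/2 = 4.587·55/2 = 126.142500
base radius r_b = r_p·cos α = 126.142500·cos 23.520° = 115.662686
roll angle φ = 13.080° = 0.22828907 rad
x = r_b·(cos φ + φ·sin φ) = 115.662686·(0.97405502 + 0.22828907·0.22631131) = 118.637463
y = r_b·(sin φ − φ·cos φ) = 115.662686·(0.22631131 − 0.22828907·0.97405502) = 0.456312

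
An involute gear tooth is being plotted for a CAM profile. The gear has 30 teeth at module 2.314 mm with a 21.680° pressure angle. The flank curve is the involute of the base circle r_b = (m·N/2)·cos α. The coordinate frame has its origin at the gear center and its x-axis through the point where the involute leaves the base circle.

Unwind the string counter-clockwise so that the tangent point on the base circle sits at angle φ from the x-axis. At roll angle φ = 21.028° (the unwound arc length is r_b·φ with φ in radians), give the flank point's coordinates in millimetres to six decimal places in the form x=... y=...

pitch radius r_p = m·N/2 = 2.314·30/2 = 34.710000
base radius r_b = r_p·cos α = 34.710000·cos 21.680° = 32.254669
roll angle φ = 21.028° = 0.36700784 rad
x = r_b·(cos φ + φ·sin φ) = 32.254669·(0.93340518 + 0.36700784·0.35882414) = 34.354334
y = r_b·(sin φ − φ·cos φ) = 32.254669·(0.35882414 − 0.36700784·0.93340518) = 0.524368

x=34.354334 y=0.524368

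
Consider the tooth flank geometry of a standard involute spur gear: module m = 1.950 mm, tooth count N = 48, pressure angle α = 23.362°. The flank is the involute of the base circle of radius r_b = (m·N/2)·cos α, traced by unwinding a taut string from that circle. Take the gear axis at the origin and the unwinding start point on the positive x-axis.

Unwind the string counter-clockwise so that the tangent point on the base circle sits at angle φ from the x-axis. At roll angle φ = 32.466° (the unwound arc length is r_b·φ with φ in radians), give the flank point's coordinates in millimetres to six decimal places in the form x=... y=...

x=49.316688 y=2.522814

pitch radius r_p = m·N/2 = 1.950·48/2 = 46.800000
base radius r_b = r_p·cos α = 46.800000·cos 23.362° = 42.963234
roll angle φ = 32.466° = 0.56663859 rad
x = r_b·(cos φ + φ·sin φ) = 42.963234·(0.84371014 + 0.56663859·0.53679904) = 49.316688
y = r_b·(sin φ − φ·cos φ) = 42.963234·(0.53679904 − 0.56663859·0.84371014) = 2.522814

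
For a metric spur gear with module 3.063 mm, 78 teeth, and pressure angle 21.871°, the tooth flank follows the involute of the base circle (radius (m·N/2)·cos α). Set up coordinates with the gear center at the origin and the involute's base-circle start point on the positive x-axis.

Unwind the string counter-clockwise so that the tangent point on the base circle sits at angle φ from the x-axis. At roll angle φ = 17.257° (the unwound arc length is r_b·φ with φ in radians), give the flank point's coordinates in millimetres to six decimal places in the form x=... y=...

pitch radius r_p = m·N/2 = 3.063·78/2 = 119.457000
base radius r_b = r_p·cos α = 119.457000·cos 21.871° = 110.859073
roll angle φ = 17.257° = 0.30119147 rad
x = r_b·(cos φ + φ·sin φ) = 110.859073·(0.95498371 + 0.30119147·0.29665825) = 115.773970
y = r_b·(sin φ − φ·cos φ) = 110.859073·(0.29665825 − 0.30119147·0.95498371) = 1.000537

x=115.773970 y=1.000537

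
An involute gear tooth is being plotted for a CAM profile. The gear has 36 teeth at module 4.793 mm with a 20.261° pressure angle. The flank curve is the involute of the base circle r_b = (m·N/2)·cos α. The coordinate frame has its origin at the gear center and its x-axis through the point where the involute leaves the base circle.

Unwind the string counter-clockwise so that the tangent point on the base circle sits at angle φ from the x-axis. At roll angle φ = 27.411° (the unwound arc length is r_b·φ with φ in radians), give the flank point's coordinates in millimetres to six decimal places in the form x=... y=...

x=89.674725 y=2.887043

pitch radius r_p = m·N/2 = 4.793·36/2 = 86.274000
base radius r_b = r_p·cos α = 86.274000·cos 20.261° = 80.935785
roll angle φ = 27.411° = 0.47841220 rad
x = r_b·(cos φ + φ·sin φ) = 80.935785·(0.88772702 + 0.47841220·0.46037022) = 89.674725
y = r_b·(sin φ − φ·cos φ) = 80.935785·(0.46037022 − 0.47841220·0.88772702) = 2.887043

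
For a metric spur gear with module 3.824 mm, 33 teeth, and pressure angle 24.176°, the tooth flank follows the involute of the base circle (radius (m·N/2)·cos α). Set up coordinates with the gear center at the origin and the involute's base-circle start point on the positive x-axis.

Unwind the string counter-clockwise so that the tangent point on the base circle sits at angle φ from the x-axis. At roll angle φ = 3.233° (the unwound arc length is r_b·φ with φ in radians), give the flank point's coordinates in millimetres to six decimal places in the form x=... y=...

x=57.653524 y=0.003446

pitch radius r_p = m·N/2 = 3.824·33/2 = 63.096000
base radius r_b = r_p·cos α = 63.096000·cos 24.176° = 57.561960
roll angle φ = 3.233° = 0.05642649 rad
x = r_b·(cos φ + φ·sin φ) = 57.561960·(0.99840845 + 0.05642649·0.05639656) = 57.653524
y = r_b·(sin φ − φ·cos φ) = 57.561960·(0.05639656 − 0.05642649·0.99840845) = 0.003446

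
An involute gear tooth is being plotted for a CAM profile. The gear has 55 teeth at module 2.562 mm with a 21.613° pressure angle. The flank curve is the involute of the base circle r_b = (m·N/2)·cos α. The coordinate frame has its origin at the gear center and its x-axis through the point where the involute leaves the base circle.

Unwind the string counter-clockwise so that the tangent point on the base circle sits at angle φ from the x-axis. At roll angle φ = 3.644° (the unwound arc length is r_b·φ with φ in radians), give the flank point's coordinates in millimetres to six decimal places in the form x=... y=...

x=65.633857 y=0.005615

pitch radius r_p = m·N/2 = 2.562·55/2 = 70.455000
base radius r_b = r_p·cos α = 70.455000·cos 21.613° = 65.501516
roll angle φ = 3.644° = 0.06359980 rad
x = r_b·(cos φ + φ·sin φ) = 65.501516·(0.99797821 + 0.06359980·0.06355693) = 65.633857
y = r_b·(sin φ − φ·cos φ) = 65.501516·(0.06355693 − 0.06359980·0.99797821) = 0.005615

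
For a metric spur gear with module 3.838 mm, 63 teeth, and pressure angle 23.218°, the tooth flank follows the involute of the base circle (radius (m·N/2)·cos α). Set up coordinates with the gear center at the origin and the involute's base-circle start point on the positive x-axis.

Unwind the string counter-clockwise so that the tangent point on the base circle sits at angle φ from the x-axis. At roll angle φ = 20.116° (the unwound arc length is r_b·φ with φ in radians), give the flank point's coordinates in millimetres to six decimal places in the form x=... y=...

pitch radius r_p = m·N/2 = 3.838·63/2 = 120.897000
base radius r_b = r_p·cos α = 120.897000·cos 23.218° = 111.105737
roll angle φ = 20.116° = 0.35109043 rad
x = r_b·(cos φ + φ·sin φ) = 111.105737·(0.93899825 + 0.35109043·0.34392193) = 117.743855
y = r_b·(sin φ − φ·cos φ) = 111.105737·(0.34392193 − 0.35109043·0.93899825) = 1.583104

x=117.743855 y=1.583104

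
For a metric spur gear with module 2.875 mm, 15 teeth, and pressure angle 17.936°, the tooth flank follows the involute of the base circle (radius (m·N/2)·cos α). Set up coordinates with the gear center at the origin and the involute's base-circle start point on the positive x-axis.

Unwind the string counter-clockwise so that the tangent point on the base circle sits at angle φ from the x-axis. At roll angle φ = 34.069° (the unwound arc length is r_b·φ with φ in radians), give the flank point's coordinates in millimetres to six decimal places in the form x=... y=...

pitch radius r_p = m·N/2 = 2.875·15/2 = 21.562500
base radius r_b = r_p·cos α = 21.562500·cos 17.936° = 20.514586
roll angle φ = 34.069° = 0.59461622 rad
x = r_b·(cos φ + φ·sin φ) = 20.514586·(0.82836355 + 0.59461622·0.56019089) = 23.826915
y = r_b·(sin φ − φ·cos φ) = 20.514586·(0.56019089 − 0.59461622·0.82836355) = 1.387452

x=23.826915 y=1.387452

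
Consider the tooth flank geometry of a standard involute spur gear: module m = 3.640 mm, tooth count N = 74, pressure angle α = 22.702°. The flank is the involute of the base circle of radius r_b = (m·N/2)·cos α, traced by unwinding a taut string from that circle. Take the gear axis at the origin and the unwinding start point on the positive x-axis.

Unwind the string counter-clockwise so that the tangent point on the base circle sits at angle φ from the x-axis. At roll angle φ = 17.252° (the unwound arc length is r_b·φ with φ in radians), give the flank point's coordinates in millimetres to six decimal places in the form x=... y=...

x=129.750882 y=1.120386

pitch radius r_p = m·N/2 = 3.640·74/2 = 134.680000
base radius r_b = r_p·cos α = 134.680000·cos 22.702° = 124.245616
roll angle φ = 17.252° = 0.30110420 rad
x = r_b·(cos φ + φ·sin φ) = 124.245616·(0.95500959 + 0.30110420·0.29657491) = 129.750882
y = r_b·(sin φ − φ·cos φ) = 124.245616·(0.29657491 − 0.30110420·0.95500959) = 1.120386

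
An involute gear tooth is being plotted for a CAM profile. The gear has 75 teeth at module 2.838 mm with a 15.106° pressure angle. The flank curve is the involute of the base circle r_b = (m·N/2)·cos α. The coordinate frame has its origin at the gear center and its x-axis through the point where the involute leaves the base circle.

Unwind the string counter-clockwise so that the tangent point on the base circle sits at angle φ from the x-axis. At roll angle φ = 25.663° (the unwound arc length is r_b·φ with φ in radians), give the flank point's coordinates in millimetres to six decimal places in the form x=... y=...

x=112.542830 y=3.016245

pitch radius r_p = m·N/2 = 2.838·75/2 = 106.425000
base radius r_b = r_p·cos α = 106.425000·cos 15.106° = 102.747521
roll angle φ = 25.663° = 0.44790385 rad
x = r_b·(cos φ + φ·sin φ) = 102.747521·(0.90135688 + 0.44790385·0.43307710) = 112.542830
y = r_b·(sin φ − φ·cos φ) = 102.747521·(0.43307710 − 0.44790385·0.90135688) = 3.016245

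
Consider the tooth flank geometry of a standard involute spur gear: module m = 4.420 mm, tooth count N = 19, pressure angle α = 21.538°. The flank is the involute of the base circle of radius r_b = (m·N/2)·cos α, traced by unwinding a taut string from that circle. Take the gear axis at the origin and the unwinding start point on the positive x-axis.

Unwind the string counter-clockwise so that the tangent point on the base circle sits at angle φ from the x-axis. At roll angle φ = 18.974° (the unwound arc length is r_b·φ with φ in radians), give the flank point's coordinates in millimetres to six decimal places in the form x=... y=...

x=41.141329 y=0.467657

pitch radius r_p = m·N/2 = 4.420·19/2 = 41.990000
base radius r_b = r_p·cos α = 41.990000·cos 21.538° = 39.058018
roll angle φ = 18.974° = 0.33115877 rad
x = r_b·(cos φ + φ·sin φ) = 39.058018·(0.94566622 + 0.33115877·0.32513906) = 41.141329
y = r_b·(sin φ − φ·cos φ) = 39.058018·(0.32513906 − 0.33115877·0.94566622) = 0.467657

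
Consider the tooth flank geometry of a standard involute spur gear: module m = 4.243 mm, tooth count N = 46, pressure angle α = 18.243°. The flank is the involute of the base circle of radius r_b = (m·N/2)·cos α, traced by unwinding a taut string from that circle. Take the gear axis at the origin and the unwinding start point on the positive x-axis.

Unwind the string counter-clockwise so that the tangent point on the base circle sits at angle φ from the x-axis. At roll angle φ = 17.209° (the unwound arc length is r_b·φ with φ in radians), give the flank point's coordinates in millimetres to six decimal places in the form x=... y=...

pitch radius r_p = m·N/2 = 4.243·46/2 = 97.589000
base radius r_b = r_p·cos α = 97.589000·cos 18.243° = 92.683921
roll angle φ = 17.209° = 0.30035371 rad
x = r_b·(cos φ + φ·sin φ) = 92.683921·(0.95523190 + 0.30035371·0.29585810) = 96.770724
y = r_b·(sin φ − φ·cos φ) = 92.683921·(0.29585810 − 0.30035371·0.95523190) = 0.829582

x=96.770724 y=0.829582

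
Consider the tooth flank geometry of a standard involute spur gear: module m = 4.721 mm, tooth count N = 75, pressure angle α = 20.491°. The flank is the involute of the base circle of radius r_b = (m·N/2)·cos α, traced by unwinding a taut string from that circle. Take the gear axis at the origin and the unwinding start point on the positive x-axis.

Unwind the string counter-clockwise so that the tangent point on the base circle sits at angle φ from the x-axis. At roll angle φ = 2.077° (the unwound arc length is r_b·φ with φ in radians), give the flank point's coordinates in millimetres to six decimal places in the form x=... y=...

x=165.944766 y=0.002633

pitch radius r_p = m·N/2 = 4.721·75/2 = 177.037500
base radius r_b = r_p·cos α = 177.037500·cos 20.491° = 165.835840
roll angle φ = 2.077° = 0.03625049 rad
x = r_b·(cos φ + φ·sin φ) = 165.835840·(0.99934302 + 0.03625049·0.03624255) = 165.944766
y = r_b·(sin φ − φ·cos φ) = 165.835840·(0.03624255 − 0.03625049·0.99934302) = 0.002633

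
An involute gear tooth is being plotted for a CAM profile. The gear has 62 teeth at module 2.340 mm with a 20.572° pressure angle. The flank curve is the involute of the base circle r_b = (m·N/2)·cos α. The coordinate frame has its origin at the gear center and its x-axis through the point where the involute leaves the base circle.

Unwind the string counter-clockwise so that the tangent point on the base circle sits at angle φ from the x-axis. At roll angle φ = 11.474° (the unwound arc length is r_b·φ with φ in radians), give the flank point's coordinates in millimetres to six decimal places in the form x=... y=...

pitch radius r_p = m·N/2 = 2.340·62/2 = 72.540000
base radius r_b = r_p·cos α = 72.540000·cos 20.572° = 67.914223
roll angle φ = 11.474° = 0.20025908 rad
x = r_b·(cos φ + φ·sin φ) = 67.914223·(0.98001507 + 0.20025908·0.19892324) = 69.262406
y = r_b·(sin φ − φ·cos φ) = 67.914223·(0.19892324 − 0.20025908·0.98001507) = 0.181081

x=69.262406 y=0.181081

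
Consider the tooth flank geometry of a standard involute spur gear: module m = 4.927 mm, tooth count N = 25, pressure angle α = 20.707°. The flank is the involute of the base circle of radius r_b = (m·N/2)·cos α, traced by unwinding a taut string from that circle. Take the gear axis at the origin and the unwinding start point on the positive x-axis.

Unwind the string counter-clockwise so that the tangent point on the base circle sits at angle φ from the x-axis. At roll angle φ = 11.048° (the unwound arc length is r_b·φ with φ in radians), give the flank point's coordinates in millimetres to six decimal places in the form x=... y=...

pitch radius r_p = m·N/2 = 4.927·25/2 = 61.587500
base radius r_b = r_p·cos α = 61.587500·cos 20.707° = 57.608999
roll angle φ = 11.048° = 0.19282398 rad
x = r_b·(cos φ + φ·sin φ) = 57.608999·(0.98146699 + 0.19282398·0.19163129) = 58.670047
y = r_b·(sin φ − φ·cos φ) = 57.608999·(0.19163129 − 0.19282398·0.98146699) = 0.137163

x=58.670047 y=0.137163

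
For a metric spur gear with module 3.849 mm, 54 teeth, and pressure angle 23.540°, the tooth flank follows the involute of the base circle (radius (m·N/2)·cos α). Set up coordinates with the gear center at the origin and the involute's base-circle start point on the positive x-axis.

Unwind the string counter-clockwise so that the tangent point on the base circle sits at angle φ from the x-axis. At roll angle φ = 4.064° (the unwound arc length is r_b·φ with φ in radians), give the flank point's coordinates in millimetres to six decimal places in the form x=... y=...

pitch radius r_p = m·N/2 = 3.849·54/2 = 103.923000
base radius r_b = r_p·cos α = 103.923000·cos 23.540° = 95.274681
roll angle φ = 4.064° = 0.07093018 rad
x = r_b·(cos φ + φ·sin φ) = 95.274681·(0.99748551 + 0.07093018·0.07087072) = 95.514047
y = r_b·(sin φ − φ·cos φ) = 95.274681·(0.07087072 − 0.07093018·0.99748551) = 0.011327

x=95.514047 y=0.011327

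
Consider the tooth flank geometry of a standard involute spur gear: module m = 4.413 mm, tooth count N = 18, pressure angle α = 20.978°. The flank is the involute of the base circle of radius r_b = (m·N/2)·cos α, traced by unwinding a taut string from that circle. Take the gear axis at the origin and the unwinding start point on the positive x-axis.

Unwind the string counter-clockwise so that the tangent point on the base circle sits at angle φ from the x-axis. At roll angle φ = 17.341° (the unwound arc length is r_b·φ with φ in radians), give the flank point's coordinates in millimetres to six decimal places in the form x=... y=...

x=38.744276 y=0.339580

pitch radius r_p = m·N/2 = 4.413·18/2 = 39.717000
base radius r_b = r_p·cos α = 39.717000·cos 20.978° = 37.084476
roll angle φ = 17.341° = 0.30265755 rad
x = r_b·(cos φ + φ·sin φ) = 37.084476·(0.95454776 + 0.30265755·0.29805801) = 38.744276
y = r_b·(sin φ − φ·cos φ) = 37.084476·(0.29805801 − 0.30265755·0.95454776) = 0.339580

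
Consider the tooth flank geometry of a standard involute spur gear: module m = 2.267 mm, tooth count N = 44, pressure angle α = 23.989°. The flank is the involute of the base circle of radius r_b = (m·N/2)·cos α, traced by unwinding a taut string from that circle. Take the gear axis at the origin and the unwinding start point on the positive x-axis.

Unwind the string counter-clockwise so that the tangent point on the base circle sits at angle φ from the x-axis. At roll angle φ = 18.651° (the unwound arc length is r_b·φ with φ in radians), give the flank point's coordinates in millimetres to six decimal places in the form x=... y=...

x=47.916666 y=0.518382

pitch radius r_p = m·N/2 = 2.267·44/2 = 49.874000
base radius r_b = r_p·cos α = 49.874000·cos 23.989° = 45.566060
roll angle φ = 18.651° = 0.32552136 rad
x = r_b·(cos φ + φ·sin φ) = 45.566060·(0.94748412 + 0.32552136·0.31980281) = 47.916666
y = r_b·(sin φ − φ·cos φ) = 45.566060·(0.31980281 − 0.32552136·0.94748412) = 0.518382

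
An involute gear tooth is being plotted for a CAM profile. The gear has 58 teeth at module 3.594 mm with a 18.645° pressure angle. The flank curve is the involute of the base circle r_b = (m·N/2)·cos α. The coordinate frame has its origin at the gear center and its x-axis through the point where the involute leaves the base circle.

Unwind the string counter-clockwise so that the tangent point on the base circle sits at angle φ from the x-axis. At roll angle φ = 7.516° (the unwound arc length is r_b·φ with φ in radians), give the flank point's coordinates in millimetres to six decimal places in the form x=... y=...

x=99.602011 y=0.074180

pitch radius r_p = m·N/2 = 3.594·58/2 = 104.226000
base radius r_b = r_p·cos α = 104.226000·cos 18.645° = 98.755970
roll angle φ = 7.516° = 0.13117895 rad
x = r_b·(cos φ + φ·sin φ) = 98.755970·(0.99140837 + 0.13117895·0.13080305) = 99.602011
y = r_b·(sin φ − φ·cos φ) = 98.755970·(0.13080305 − 0.13117895·0.99140837) = 0.074180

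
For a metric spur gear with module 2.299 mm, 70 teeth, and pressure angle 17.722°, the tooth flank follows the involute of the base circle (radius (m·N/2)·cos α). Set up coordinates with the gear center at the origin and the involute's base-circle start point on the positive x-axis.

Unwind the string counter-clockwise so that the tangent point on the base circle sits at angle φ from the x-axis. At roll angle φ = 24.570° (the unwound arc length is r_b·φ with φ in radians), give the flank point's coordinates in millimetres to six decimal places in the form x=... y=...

x=83.373187 y=1.977931

pitch radius r_p = m·N/2 = 2.299·70/2 = 80.465000
base radius r_b = r_p·cos α = 80.465000·cos 17.722° = 76.646507
roll angle φ = 24.570° = 0.42882740 rad
x = r_b·(cos φ + φ·sin φ) = 76.646507·(0.90945395 + 0.42882740·0.41580466) = 83.373187
y = r_b·(sin φ − φ·cos φ) = 76.646507·(0.41580466 − 0.42882740·0.90945395) = 1.977931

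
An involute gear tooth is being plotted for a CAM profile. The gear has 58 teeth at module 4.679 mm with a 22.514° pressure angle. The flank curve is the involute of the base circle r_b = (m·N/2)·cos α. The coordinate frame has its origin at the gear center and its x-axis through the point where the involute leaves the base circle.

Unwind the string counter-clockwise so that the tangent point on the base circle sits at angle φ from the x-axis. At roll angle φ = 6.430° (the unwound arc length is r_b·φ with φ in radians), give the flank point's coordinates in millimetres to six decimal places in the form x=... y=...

x=126.136311 y=0.058982

pitch radius r_p = m·N/2 = 4.679·58/2 = 135.691000
base radius r_b = r_p·cos α = 135.691000·cos 22.514° = 125.349446
roll angle φ = 6.430° = 0.11222467 rad
x = r_b·(cos φ + φ·sin φ) = 125.349446·(0.99370942 + 0.11222467·0.11198925) = 126.136311
y = r_b·(sin φ − φ·cos φ) = 125.349446·(0.11198925 − 0.11222467·0.99370942) = 0.058982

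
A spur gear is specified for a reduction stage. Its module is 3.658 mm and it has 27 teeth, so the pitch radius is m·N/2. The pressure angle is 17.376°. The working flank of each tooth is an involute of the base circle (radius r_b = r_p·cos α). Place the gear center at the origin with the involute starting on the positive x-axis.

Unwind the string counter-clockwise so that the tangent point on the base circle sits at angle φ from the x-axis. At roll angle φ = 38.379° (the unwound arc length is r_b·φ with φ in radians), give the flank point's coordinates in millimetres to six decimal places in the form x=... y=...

pitch radius r_p = m·N/2 = 3.658·27/2 = 49.383000
base radius r_b = r_p·cos α = 49.383000·cos 17.376° = 47.129432
roll angle φ = 38.379° = 0.66983991 rad
x = r_b·(cos φ + φ·sin φ) = 47.129432·(0.78392107 + 0.66983991·0.62086050) = 56.545808
y = r_b·(sin φ − φ·cos φ) = 47.129432·(0.62086050 − 0.66983991·0.78392107) = 4.513062

x=56.545808 y=4.513062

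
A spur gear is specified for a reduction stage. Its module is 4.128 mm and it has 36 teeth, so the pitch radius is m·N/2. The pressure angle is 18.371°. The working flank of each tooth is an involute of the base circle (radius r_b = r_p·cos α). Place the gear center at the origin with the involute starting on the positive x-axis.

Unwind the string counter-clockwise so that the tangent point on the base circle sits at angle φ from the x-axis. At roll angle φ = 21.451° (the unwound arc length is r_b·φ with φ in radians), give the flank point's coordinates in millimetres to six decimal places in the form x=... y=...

x=75.287441 y=1.216322

pitch radius r_p = m·N/2 = 4.128·36/2 = 74.304000
base radius r_b = r_p·cos α = 74.304000·cos 18.371° = 70.517145
roll angle φ = 21.451° = 0.37439058 rad
x = r_b·(cos φ + φ·sin φ) = 70.517145·(0.93073066 + 0.37439058·0.36570539) = 75.287441
y = r_b·(sin φ − φ·cos φ) = 70.517145·(0.36570539 − 0.37439058·0.93073066) = 1.216322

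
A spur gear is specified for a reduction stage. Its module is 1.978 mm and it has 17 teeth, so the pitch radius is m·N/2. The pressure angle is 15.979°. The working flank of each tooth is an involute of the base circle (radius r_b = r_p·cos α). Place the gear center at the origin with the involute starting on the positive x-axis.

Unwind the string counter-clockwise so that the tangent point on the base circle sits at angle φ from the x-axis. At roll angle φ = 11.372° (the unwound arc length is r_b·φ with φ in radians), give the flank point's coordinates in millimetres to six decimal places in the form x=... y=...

pitch radius r_p = m·N/2 = 1.978·17/2 = 16.813000
base radius r_b = r_p·cos α = 16.813000·cos 15.979° = 16.163390
roll angle φ = 11.372° = 0.19847884 rad
x = r_b·(cos φ + φ·sin φ) = 16.163390·(0.98036765 + 0.19847884·0.19717827) = 16.478631
y = r_b·(sin φ − φ·cos φ) = 16.163390·(0.19717827 − 0.19847884·0.98036765) = 0.041961

x=16.478631 y=0.041961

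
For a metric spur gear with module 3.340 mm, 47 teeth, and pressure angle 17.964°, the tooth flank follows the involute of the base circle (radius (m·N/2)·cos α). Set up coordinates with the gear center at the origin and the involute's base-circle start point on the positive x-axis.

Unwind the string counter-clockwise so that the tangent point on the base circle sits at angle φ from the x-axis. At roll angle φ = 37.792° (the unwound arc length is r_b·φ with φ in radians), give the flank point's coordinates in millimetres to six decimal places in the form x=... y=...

x=89.181112 y=6.836063

pitch radius r_p = m·N/2 = 3.340·47/2 = 78.490000
base radius r_b = r_p·cos α = 78.490000·cos 17.964° = 74.663651
roll angle φ = 37.792° = 0.65959483 rad
x = r_b·(cos φ + φ·sin φ) = 74.663651·(0.79024058 + 0.65959483·0.61279672) = 89.181112
y = r_b·(sin φ − φ·cos φ) = 74.663651·(0.61279672 − 0.65959483·0.79024058) = 6.836063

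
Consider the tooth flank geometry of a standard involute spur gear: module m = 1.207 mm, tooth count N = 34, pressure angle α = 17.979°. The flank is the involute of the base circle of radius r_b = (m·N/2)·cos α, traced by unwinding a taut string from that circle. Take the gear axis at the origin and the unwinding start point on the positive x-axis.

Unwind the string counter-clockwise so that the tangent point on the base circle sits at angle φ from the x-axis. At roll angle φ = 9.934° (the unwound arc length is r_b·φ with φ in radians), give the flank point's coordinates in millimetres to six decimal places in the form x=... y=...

pitch radius r_p = m·N/2 = 1.207·34/2 = 20.519000
base radius r_b = r_p·cos α = 20.519000·cos 17.979° = 19.517051
roll angle φ = 9.934° = 0.17338101 rad
x = r_b·(cos φ + φ·sin φ) = 19.517051·(0.98500713 + 0.17338101·0.17251365) = 19.808201
y = r_b·(sin φ − φ·cos φ) = 19.517051·(0.17251365 − 0.17338101·0.98500713) = 0.033806

x=19.808201 y=0.033806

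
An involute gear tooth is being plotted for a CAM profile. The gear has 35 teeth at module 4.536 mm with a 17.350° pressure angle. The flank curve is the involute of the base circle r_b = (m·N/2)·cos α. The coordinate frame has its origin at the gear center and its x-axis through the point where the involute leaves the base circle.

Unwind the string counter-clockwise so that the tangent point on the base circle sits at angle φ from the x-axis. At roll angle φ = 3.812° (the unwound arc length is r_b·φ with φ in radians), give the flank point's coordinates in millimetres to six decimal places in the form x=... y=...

pitch radius r_p = m·N/2 = 4.536·35/2 = 79.380000
base radius r_b = r_p·cos α = 79.380000·cos 17.350° = 75.768284
roll angle φ = 3.812° = 0.06653195 rad
x = r_b·(cos φ + φ·sin φ) = 75.768284·(0.99778757 + 0.06653195·0.06648288) = 75.935792
y = r_b·(sin φ − φ·cos φ) = 75.768284·(0.06648288 − 0.06653195·0.99778757) = 0.007435

x=75.935792 y=0.007435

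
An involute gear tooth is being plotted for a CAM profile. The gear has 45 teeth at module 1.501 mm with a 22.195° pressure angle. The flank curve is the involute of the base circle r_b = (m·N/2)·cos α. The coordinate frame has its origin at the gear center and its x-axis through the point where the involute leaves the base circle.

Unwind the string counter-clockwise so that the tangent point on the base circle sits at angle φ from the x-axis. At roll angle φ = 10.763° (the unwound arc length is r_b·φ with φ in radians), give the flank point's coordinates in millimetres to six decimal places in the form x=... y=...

pitch radius r_p = m·N/2 = 1.501·45/2 = 33.772500
base radius r_b = r_p·cos α = 33.772500·cos 22.195° = 31.270078
roll angle φ = 10.763° = 0.18784979 rad
x = r_b·(cos φ + φ·sin φ) = 31.270078·(0.98240805 + 0.18784979·0.18674694) = 31.816942
y = r_b·(sin φ − φ·cos φ) = 31.270078·(0.18674694 − 0.18784979·0.98240805) = 0.068850

x=31.816942 y=0.068850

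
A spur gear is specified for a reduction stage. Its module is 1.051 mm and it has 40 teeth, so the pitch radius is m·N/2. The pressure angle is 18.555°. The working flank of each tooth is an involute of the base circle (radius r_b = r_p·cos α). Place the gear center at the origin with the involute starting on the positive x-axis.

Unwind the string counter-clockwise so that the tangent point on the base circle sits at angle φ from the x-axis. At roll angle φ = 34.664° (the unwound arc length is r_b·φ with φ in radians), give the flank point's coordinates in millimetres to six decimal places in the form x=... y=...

x=23.247320 y=1.417804

pitch radius r_p = m·N/2 = 1.051·40/2 = 21.020000
base radius r_b = r_p·cos α = 21.020000·cos 18.555° = 19.927352
roll angle φ = 34.664° = 0.60500093 rad
x = r_b·(cos φ + φ·sin φ) = 19.927352·(0.82250157 + 0.60500093·0.56876284) = 23.247320
y = r_b·(sin φ − φ·cos φ) = 19.927352·(0.56876284 − 0.60500093·0.82250157) = 1.417804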